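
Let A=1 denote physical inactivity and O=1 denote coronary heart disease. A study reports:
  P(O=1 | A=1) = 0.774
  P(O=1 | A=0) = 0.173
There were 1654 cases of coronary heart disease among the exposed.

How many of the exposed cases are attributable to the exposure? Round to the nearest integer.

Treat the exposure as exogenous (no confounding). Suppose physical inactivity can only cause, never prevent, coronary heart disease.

Let p₁ = 0.774, p₀ = 0.173.
PN = (p₁ − p₀)/p₁ = (0.774 − 0.173) / 0.774 ≈ 0.77649.
Attributable cases ≈ PN × (exposed cases) = 0.77649 × 1654 ≈ 1284.31.

about 1284 cases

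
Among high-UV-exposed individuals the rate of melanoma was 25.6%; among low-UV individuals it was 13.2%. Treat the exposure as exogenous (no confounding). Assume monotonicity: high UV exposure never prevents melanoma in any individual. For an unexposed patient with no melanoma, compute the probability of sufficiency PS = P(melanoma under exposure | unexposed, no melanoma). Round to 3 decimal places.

p₁ = 0.256, p₀ = 0.132.
Under exogeneity and monotonicity, PS = (p₁ − p₀) / (1 − p₀).
PS = (0.256 − 0.132) / (1 − 0.132) = 0.124 / 0.868 ≈ 0.1429

PS ≈ 0.143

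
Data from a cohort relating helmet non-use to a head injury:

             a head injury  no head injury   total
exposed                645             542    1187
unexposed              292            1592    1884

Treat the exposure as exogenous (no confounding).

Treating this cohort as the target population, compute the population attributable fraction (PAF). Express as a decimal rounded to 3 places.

p₁ = P(outcome | exposed) = 645/1187 = 0.54339
p₀ = P(outcome | unexposed) = 292/1884 = 0.15499
Exposure prevalence π = 1187/3071 = 0.38652; overall risk P(Y=1) = 0.30511.
Under exogeneity, PAF = [P(Y=1) − p₀]/P(Y=1).
PAF = (0.30511 − 0.15499) / 0.30511 ≈ 0.4920

PAF ≈ 0.492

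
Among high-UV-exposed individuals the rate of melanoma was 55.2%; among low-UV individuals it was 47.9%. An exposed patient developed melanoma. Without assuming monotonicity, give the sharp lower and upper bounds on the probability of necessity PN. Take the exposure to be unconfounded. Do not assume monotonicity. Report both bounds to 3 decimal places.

p₁ = 0.552, p₀ = 0.479.
Under exogeneity alone the bounds on PN are max{0,(p₁−p₀)/p₁} ≤ PN ≤ min{1,(1−p₀)/p₁}.
  lower = (p₁ − p₀)/p₁ = 0.073 / 0.552 ≈ 0.1322
  upper = min{1, (1 − p₀)/p₁} = 0.521 / 0.552 ≈ 0.9438

0.132 ≤ PN ≤ 0.944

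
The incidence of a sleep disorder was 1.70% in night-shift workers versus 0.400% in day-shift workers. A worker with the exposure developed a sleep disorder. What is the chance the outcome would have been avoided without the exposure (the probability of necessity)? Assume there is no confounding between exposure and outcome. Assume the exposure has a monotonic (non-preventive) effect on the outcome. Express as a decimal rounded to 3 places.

PN ≈ 0.765

p₁ = 0.017, p₀ = 0.004.
Under exogeneity and monotonicity, PN = (p₁ − p₀) / p₁.
PN = (0.017 − 0.004) / 0.017 = 0.013 / 0.017 ≈ 0.7647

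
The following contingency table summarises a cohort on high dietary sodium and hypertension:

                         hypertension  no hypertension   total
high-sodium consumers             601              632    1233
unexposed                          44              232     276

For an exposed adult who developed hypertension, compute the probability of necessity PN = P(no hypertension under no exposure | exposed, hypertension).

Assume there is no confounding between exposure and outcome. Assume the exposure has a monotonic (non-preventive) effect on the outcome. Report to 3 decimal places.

PN ≈ 0.673

p₁ = P(outcome | exposed) = 601/1233 = 0.48743
p₀ = P(outcome | unexposed) = 44/276 = 0.15942
Under exogeneity and monotonicity, PN = (p₁ − p₀)/p₁.
PN = (0.48743 − 0.15942) / 0.48743 ≈ 0.6729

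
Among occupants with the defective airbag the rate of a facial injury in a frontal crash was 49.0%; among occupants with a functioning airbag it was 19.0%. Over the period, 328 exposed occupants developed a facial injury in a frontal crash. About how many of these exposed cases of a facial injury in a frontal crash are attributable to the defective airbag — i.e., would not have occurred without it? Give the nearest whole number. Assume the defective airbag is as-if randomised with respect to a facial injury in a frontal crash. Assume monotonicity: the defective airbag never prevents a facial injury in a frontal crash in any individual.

p₁ = 0.49, p₀ = 0.19.
PN = (p₁ − p₀)/p₁ = (0.49 − 0.19) / 0.49 ≈ 0.61224.
Attributable cases ≈ PN × (exposed cases) = 0.61224 × 328 ≈ 200.82.

about 201 cases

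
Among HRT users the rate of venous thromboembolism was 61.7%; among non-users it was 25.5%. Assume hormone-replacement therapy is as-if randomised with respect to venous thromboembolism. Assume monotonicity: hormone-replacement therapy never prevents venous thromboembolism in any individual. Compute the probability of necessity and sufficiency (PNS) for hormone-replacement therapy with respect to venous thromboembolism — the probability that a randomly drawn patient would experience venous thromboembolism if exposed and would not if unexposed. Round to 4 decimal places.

PNS ≈ 0.3620

p₁ = 0.617, p₀ = 0.255.
Under exogeneity and monotonicity, PNS = p₁ − p₀.
PNS = 0.617 − 0.255 = 0.362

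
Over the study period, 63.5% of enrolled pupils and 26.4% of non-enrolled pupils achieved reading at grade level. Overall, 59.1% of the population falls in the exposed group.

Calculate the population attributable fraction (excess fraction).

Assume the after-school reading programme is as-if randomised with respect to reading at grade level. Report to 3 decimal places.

p₁ = 0.635, p₀ = 0.264.
Overall risk P(Y=1) = π·p₁ + (1−π)·p₀ = 0.591×0.635 + 0.409×0.264 = 0.48326.
Under exogeneity, PAF = [P(Y=1) − p₀] / P(Y=1).
PAF = (0.48326 − 0.264) / 0.48326 ≈ 0.4537

PAF ≈ 0.454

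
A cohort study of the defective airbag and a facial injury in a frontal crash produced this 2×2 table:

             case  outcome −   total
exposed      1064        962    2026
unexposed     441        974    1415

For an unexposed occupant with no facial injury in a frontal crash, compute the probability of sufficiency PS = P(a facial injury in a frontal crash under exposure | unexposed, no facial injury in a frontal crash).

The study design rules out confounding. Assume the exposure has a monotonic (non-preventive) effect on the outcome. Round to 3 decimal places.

p₁ = P(outcome | exposed) = 1064/2026 = 0.52517
p₀ = P(outcome | unexposed) = 441/1415 = 0.31166
Under exogeneity and monotonicity, PS = (p₁ − p₀) / (1 − p₀).
PS = (0.52517 − 0.31166) / (1 − 0.31166) = 0.21351 / 0.68834 ≈ 0.3102

PS ≈ 0.310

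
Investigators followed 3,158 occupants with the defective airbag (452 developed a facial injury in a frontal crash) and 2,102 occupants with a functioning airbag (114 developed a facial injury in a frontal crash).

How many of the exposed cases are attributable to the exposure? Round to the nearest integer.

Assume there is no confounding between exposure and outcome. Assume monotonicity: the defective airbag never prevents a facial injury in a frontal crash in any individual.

p₁ = P(outcome | exposed) = 452/3158 = 0.14313
p₀ = P(outcome | unexposed) = 114/2102 = 0.054234
PN = (p₁ − p₀)/p₁ = (0.14313 − 0.054234) / 0.14313 ≈ 0.62108.
Attributable cases ≈ PN × (exposed cases) = 0.62108 × 452 ≈ 280.73.

about 281 cases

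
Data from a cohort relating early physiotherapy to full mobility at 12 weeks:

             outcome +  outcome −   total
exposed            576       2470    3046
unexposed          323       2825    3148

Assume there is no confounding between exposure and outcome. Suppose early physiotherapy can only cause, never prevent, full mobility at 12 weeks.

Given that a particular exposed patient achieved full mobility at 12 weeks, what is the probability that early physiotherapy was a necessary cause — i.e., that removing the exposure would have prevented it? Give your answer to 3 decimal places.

PN ≈ 0.457

p₁ = P(outcome | exposed) = 576/3046 = 0.1891
p₀ = P(outcome | unexposed) = 323/3148 = 0.1026
Under exogeneity and monotonicity, PN = (p₁ − p₀)/p₁.
PN = (0.1891 − 0.1026) / 0.1891 ≈ 0.4574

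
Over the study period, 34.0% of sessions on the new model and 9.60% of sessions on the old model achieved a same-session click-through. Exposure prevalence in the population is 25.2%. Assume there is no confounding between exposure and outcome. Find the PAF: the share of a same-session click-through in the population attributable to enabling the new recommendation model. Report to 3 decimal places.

p₁ = 0.34, p₀ = 0.096.
Overall risk P(Y=1) = π·p₁ + (1−π)·p₀ = 0.252×0.34 + 0.748×0.096 = 0.15749.
Under exogeneity, PAF = [P(Y=1) − p₀] / P(Y=1).
PAF = (0.15749 − 0.096) / 0.15749 ≈ 0.3904

PAF ≈ 0.390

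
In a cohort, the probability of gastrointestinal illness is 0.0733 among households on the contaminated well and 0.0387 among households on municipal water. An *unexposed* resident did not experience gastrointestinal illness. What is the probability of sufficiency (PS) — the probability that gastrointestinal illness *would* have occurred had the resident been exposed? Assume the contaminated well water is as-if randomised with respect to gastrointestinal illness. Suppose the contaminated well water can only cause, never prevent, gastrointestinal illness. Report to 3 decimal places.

PS ≈ 0.036

Let p₁ = 0.0733, p₀ = 0.0387.
Under exogeneity and monotonicity, PS = (p₁ − p₀) / (1 − p₀).
PS = (0.0733 − 0.0387) / (1 − 0.0387) = 0.0346 / 0.9613 ≈ 0.0360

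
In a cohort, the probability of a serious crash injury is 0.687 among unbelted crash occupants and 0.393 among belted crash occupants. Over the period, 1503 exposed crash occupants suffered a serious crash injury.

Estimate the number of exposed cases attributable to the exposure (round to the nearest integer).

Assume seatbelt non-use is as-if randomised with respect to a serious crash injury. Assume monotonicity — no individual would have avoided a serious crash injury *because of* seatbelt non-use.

Let p₁ = 0.687, p₀ = 0.393.
PN = (p₁ − p₀)/p₁ = (0.687 − 0.393) / 0.687 ≈ 0.42795.
Attributable cases ≈ PN × (exposed cases) = 0.42795 × 1503 ≈ 643.21.

about 643 cases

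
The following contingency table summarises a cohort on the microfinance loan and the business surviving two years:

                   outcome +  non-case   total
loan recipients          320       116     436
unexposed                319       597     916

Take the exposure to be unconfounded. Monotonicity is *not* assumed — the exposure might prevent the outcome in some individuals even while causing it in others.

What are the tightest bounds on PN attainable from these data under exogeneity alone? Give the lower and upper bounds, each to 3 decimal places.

0.526 ≤ PN ≤ 0.888

p₁ = P(outcome | exposed) = 320/436 = 0.73394
p₀ = P(outcome | unexposed) = 319/916 = 0.34825
Under exogeneity alone the bounds on PN are max{0,(p₁−p₀)/p₁} ≤ PN ≤ min{1,(1−p₀)/p₁}.
  lower = (p₁ − p₀)/p₁ = 0.38569 / 0.73394 ≈ 0.5255
  upper = min{1, (1 − p₀)/p₁} = 0.65175 / 0.73394 ≈ 0.8880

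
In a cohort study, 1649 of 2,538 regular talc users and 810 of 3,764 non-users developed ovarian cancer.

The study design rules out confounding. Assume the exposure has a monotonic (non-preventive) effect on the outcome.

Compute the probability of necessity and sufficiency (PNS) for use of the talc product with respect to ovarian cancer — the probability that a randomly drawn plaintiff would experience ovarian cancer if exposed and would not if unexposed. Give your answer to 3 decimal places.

p₁ = P(outcome | exposed) = 1649/2538 = 0.64972
p₀ = P(outcome | unexposed) = 810/3764 = 0.2152
Under exogeneity and monotonicity, PNS = p₁ − p₀.
PNS = 0.64972 − 0.2152 = 0.43453

PNS ≈ 0.435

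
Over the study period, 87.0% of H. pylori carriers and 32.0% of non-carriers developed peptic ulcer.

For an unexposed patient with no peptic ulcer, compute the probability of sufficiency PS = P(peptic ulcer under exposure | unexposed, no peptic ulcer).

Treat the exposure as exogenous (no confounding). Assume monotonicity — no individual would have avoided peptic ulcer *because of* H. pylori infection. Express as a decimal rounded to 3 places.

p₁ = 0.87, p₀ = 0.32.
Under exogeneity and monotonicity, PS = (p₁ − p₀) / (1 − p₀).
PS = (0.87 − 0.32) / (1 − 0.32) = 0.55 / 0.68 ≈ 0.8088

PS ≈ 0.809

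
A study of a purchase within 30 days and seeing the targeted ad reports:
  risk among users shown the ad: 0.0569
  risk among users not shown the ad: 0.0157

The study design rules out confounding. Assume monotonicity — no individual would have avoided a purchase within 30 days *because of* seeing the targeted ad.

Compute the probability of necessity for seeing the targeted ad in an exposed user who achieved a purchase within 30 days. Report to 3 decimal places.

PN ≈ 0.724

Let p₁ = 0.0569, p₀ = 0.0157.
Under exogeneity and monotonicity, PN = (p₁ − p₀) / p₁.
PN = (0.0569 − 0.0157) / 0.0569 = 0.0412 / 0.0569 ≈ 0.7241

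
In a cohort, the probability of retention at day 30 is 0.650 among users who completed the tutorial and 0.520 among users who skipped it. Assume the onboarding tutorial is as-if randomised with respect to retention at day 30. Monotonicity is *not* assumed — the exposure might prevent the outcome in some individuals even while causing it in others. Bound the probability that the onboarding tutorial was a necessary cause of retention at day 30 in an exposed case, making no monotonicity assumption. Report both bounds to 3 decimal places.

Let p₁ = 0.65, p₀ = 0.52.
Under exogeneity alone the bounds on PN are max{0,(p₁−p₀)/p₁} ≤ PN ≤ min{1,(1−p₀)/p₁}.
  lower = (p₁ − p₀)/p₁ = 0.13 / 0.65 ≈ 0.2000
  upper = min{1, (1 − p₀)/p₁} = 0.48 / 0.65 ≈ 0.7385

0.200 ≤ PN ≤ 0.738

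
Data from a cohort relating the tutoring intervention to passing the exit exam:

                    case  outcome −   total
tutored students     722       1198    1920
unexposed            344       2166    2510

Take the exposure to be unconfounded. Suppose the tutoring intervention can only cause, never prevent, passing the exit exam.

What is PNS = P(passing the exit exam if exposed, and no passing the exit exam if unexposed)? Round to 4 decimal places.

p₁ = P(outcome | exposed) = 722/1920 = 0.37604
p₀ = P(outcome | unexposed) = 344/2510 = 0.13705
Under exogeneity and monotonicity, PNS = p₁ − p₀.
PNS = 0.37604 − 0.13705 = 0.23899

PNS ≈ 0.2390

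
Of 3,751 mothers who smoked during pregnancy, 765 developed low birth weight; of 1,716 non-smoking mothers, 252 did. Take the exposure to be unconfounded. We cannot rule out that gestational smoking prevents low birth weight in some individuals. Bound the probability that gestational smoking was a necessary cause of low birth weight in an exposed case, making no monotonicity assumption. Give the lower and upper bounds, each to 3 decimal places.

p₁ = P(outcome | exposed) = 765/3751 = 0.20395
p₀ = P(outcome | unexposed) = 252/1716 = 0.14685
Under exogeneity alone the bounds on PN are max{0,(p₁−p₀)/p₁} ≤ PN ≤ min{1,(1−p₀)/p₁}.
  lower = (p₁ − p₀)/p₁ = 0.057092 / 0.20395 ≈ 0.2799
  upper = min{1, (1 − p₀)/p₁} = 0.85315 / 0.20395 ≈ 4.1832 → capped at 1

0.280 ≤ PN ≤ 1.000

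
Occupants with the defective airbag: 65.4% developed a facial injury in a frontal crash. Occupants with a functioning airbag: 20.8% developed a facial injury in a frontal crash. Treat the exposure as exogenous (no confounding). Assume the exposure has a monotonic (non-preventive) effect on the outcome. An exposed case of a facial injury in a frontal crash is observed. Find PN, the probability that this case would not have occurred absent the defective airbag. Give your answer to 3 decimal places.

p₁ = 0.654, p₀ = 0.208.
Under exogeneity and monotonicity, PN = (p₁ − p₀) / p₁.
PN = (0.654 − 0.208) / 0.654 = 0.446 / 0.654 ≈ 0.6820

PN ≈ 0.682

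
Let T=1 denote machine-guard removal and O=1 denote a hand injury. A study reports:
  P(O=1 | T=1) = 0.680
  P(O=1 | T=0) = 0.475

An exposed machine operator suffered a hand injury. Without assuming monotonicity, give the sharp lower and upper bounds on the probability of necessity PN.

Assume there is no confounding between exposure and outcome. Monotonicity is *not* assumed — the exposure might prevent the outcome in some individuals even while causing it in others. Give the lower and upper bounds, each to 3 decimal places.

0.301 ≤ PN ≤ 0.772

Let p₁ = 0.68, p₀ = 0.475.
Under exogeneity alone the bounds on PN are max{0,(p₁−p₀)/p₁} ≤ PN ≤ min{1,(1−p₀)/p₁}.
  lower = (p₁ − p₀)/p₁ = 0.205 / 0.68 ≈ 0.3015
  upper = min{1, (1 − p₀)/p₁} = 0.525 / 0.68 ≈ 0.7721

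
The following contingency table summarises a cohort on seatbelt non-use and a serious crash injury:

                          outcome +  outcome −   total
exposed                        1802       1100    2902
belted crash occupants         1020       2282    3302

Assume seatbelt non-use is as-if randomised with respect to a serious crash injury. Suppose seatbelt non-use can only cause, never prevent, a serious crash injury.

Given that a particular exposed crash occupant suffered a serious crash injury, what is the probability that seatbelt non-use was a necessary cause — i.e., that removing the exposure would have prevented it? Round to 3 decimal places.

PN ≈ 0.503

p₁ = P(outcome | exposed) = 1802/2902 = 0.62095
p₀ = P(outcome | unexposed) = 1020/3302 = 0.3089
Under exogeneity and monotonicity, PN = (p₁ − p₀)/p₁.
PN = (0.62095 − 0.3089) / 0.62095 ≈ 0.5025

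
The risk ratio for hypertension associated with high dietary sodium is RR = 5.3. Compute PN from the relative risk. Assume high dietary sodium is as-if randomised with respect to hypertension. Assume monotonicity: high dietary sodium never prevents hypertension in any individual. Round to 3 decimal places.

PN ≈ 0.811

Under exogeneity and monotonicity, PN = (RR − 1) / RR = 1 − 1/RR.
PN = (5.3 − 1) / 5.3 = 4.3 / 5.3 ≈ 0.8113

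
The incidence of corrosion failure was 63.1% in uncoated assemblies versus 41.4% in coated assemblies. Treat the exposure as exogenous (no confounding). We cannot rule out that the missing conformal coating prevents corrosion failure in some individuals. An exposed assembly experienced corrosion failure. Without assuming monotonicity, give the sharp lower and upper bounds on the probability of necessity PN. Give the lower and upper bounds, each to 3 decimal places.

p₁ = 0.631, p₀ = 0.414.
Under exogeneity alone the bounds on PN are max{0,(p₁−p₀)/p₁} ≤ PN ≤ min{1,(1−p₀)/p₁}.
  lower = (p₁ − p₀)/p₁ = 0.217 / 0.631 ≈ 0.3439
  upper = min{1, (1 − p₀)/p₁} = 0.586 / 0.631 ≈ 0.9287

0.344 ≤ PN ≤ 0.929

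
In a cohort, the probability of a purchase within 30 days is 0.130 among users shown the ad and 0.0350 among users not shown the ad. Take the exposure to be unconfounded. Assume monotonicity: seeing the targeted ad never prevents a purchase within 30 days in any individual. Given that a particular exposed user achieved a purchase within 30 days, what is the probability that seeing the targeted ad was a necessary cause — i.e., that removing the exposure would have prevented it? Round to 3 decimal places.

PN ≈ 0.731

Let p₁ = 0.13, p₀ = 0.035.
Under exogeneity and monotonicity, PN = (p₁ − p₀) / p₁.
PN = (0.13 − 0.035) / 0.13 = 0.095 / 0.13 ≈ 0.7308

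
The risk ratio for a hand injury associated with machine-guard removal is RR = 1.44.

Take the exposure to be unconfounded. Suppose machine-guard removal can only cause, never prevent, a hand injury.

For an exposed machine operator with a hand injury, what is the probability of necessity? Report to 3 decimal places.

PN ≈ 0.306

Under exogeneity and monotonicity, PN = (RR − 1) / RR = 1 − 1/RR.
PN = (1.44 − 1) / 1.44 = 0.44 / 1.44 ≈ 0.3056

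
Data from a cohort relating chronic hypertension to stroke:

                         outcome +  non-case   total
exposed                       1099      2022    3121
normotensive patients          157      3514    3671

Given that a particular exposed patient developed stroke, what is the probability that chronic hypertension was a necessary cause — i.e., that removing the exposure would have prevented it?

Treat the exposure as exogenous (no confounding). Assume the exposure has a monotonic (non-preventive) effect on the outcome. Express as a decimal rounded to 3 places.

p₁ = P(outcome | exposed) = 1099/3121 = 0.35213
p₀ = P(outcome | unexposed) = 157/3671 = 0.042768
Under exogeneity and monotonicity, PN = (p₁ − p₀)/p₁.
PN = (0.35213 − 0.042768) / 0.35213 ≈ 0.8785

PN ≈ 0.879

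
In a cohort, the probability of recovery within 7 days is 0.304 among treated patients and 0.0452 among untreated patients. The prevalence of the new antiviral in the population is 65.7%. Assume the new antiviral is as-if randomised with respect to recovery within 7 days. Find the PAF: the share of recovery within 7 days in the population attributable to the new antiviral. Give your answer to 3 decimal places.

Let p₁ = 0.304, p₀ = 0.0452.
Overall risk P(Y=1) = π·p₁ + (1−π)·p₀ = 0.657×0.304 + 0.343×0.0452 = 0.21523.
Under exogeneity, PAF = [P(Y=1) − p₀] / P(Y=1).
PAF = (0.21523 − 0.0452) / 0.21523 ≈ 0.7900

PAF ≈ 0.790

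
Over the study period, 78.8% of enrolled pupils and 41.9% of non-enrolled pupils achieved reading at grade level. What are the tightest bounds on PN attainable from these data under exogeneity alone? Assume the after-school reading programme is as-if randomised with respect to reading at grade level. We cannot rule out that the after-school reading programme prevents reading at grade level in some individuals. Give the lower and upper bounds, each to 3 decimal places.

p₁ = 0.788, p₀ = 0.419.
Under exogeneity alone the bounds on PN are max{0,(p₁−p₀)/p₁} ≤ PN ≤ min{1,(1−p₀)/p₁}.
  lower = (p₁ − p₀)/p₁ = 0.369 / 0.788 ≈ 0.4683
  upper = min{1, (1 − p₀)/p₁} = 0.581 / 0.788 ≈ 0.7373

0.468 ≤ PN ≤ 0.737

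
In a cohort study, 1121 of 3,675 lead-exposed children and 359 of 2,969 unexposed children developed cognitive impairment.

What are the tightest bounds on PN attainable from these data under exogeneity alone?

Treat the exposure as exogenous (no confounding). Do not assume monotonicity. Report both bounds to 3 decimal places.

0.604 ≤ PN ≤ 1.000

p₁ = P(outcome | exposed) = 1121/3675 = 0.30503
p₀ = P(outcome | unexposed) = 359/2969 = 0.12092
Under exogeneity alone the bounds on PN are max{0,(p₁−p₀)/p₁} ≤ PN ≤ min{1,(1−p₀)/p₁}.
  lower = (p₁ − p₀)/p₁ = 0.18412 / 0.30503 ≈ 0.6036
  upper = min{1, (1 − p₀)/p₁} = 0.87908 / 0.30503 ≈ 2.8819 → capped at 1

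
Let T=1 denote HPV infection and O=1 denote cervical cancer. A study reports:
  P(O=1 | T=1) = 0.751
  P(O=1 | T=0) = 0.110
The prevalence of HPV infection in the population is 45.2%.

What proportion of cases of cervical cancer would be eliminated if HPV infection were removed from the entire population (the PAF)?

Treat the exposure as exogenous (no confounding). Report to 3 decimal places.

Let p₁ = 0.751, p₀ = 0.11.
Overall risk P(Y=1) = π·p₁ + (1−π)·p₀ = 0.452×0.751 + 0.548×0.11 = 0.39973.
Under exogeneity, PAF = [P(Y=1) − p₀] / P(Y=1).
PAF = (0.39973 − 0.11) / 0.39973 ≈ 0.7248

PAF ≈ 0.725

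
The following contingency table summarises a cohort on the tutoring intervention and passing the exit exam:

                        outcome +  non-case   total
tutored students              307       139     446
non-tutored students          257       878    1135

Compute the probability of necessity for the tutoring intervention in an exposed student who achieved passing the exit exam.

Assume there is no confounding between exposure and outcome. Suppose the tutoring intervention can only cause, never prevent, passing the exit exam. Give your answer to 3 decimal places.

PN ≈ 0.671

p₁ = P(outcome | exposed) = 307/446 = 0.68834
p₀ = P(outcome | unexposed) = 257/1135 = 0.22643
Under exogeneity and monotonicity, PN = (p₁ − p₀)/p₁.
PN = (0.68834 − 0.22643) / 0.68834 ≈ 0.6710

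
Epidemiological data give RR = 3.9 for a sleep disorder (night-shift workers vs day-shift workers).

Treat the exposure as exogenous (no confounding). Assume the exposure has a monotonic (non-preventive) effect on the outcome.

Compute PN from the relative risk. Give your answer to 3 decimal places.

PN ≈ 0.744

Under exogeneity and monotonicity, PN = (RR − 1) / RR = 1 − 1/RR.
PN = (3.9 − 1) / 3.9 = 2.9 / 3.9 ≈ 0.7436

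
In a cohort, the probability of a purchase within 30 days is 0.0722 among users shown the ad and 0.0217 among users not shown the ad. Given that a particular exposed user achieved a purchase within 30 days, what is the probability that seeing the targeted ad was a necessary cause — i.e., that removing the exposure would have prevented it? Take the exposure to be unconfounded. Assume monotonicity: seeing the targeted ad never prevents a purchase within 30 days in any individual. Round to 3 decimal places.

Let p₁ = 0.0722, p₀ = 0.0217.
Under exogeneity and monotonicity, PN = (p₁ − p₀) / p₁.
PN = (0.0722 − 0.0217) / 0.0722 = 0.0505 / 0.0722 ≈ 0.6994

PN ≈ 0.699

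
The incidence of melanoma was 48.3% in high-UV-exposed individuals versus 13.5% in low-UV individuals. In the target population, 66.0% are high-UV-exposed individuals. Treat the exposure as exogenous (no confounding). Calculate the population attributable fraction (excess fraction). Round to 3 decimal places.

p₁ = 0.483, p₀ = 0.135.
Overall risk P(Y=1) = π·p₁ + (1−π)·p₀ = 0.66×0.483 + 0.34×0.135 = 0.36468.
Under exogeneity, PAF = [P(Y=1) − p₀] / P(Y=1).
PAF = (0.36468 − 0.135) / 0.36468 ≈ 0.6298

PAF ≈ 0.630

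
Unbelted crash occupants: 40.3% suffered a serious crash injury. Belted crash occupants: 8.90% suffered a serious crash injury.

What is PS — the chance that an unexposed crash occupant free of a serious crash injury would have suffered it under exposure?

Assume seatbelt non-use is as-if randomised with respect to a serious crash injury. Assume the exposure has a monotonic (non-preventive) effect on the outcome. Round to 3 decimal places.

p₁ = 0.403, p₀ = 0.089.
Under exogeneity and monotonicity, PS = (p₁ − p₀) / (1 − p₀).
PS = (0.403 − 0.089) / (1 − 0.089) = 0.314 / 0.911 ≈ 0.3447

PS ≈ 0.345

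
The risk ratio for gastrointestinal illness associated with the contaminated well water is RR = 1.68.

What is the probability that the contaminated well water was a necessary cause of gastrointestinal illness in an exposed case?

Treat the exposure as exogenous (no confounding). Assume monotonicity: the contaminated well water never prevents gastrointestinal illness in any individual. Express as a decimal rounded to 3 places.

Under exogeneity and monotonicity, PN = (RR − 1) / RR = 1 − 1/RR.
PN = (1.68 − 1) / 1.68 = 0.68 / 1.68 ≈ 0.4048

PN ≈ 0.405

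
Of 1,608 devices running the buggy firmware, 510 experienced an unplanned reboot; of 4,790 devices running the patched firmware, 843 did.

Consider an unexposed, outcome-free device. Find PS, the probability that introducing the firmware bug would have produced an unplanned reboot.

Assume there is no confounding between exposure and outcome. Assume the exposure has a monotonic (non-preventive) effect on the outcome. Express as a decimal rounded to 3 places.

p₁ = P(outcome | exposed) = 510/1608 = 0.31716
p₀ = P(outcome | unexposed) = 843/4790 = 0.17599
Under exogeneity and monotonicity, PS = (p₁ − p₀) / (1 − p₀).
PS = (0.31716 − 0.17599) / (1 − 0.17599) = 0.14117 / 0.82401 ≈ 0.1713

PS ≈ 0.171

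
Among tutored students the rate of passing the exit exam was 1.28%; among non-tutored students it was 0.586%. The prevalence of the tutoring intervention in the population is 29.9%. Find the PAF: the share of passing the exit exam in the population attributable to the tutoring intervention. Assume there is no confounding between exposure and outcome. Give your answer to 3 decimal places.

p₁ = 0.0128, p₀ = 0.00586.
Overall risk P(Y=1) = π·p₁ + (1−π)·p₀ = 0.299×0.0128 + 0.701×0.00586 = 0.0079351.
Under exogeneity, PAF = [P(Y=1) − p₀] / P(Y=1).
PAF = (0.0079351 − 0.00586) / 0.0079351 ≈ 0.2615

PAF ≈ 0.262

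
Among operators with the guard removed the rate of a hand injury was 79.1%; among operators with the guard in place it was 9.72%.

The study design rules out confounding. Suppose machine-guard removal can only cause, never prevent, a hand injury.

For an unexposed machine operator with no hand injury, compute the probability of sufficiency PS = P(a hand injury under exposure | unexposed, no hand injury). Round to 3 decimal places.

PS ≈ 0.768

p₁ = 0.791, p₀ = 0.0972.
Under exogeneity and monotonicity, PS = (p₁ − p₀) / (1 − p₀).
PS = (0.791 − 0.0972) / (1 − 0.0972) = 0.6938 / 0.9028 ≈ 0.7685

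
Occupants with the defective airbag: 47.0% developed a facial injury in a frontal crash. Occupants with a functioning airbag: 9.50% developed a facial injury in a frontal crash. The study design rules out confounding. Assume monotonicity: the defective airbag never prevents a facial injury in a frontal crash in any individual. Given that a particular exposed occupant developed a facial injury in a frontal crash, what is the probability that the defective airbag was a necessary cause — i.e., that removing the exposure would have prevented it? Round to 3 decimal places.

PN ≈ 0.798

p₁ = 0.47, p₀ = 0.095.
Under exogeneity and monotonicity, PN = (p₁ − p₀) / p₁.
PN = (0.47 − 0.095) / 0.47 = 0.375 / 0.47 ≈ 0.7979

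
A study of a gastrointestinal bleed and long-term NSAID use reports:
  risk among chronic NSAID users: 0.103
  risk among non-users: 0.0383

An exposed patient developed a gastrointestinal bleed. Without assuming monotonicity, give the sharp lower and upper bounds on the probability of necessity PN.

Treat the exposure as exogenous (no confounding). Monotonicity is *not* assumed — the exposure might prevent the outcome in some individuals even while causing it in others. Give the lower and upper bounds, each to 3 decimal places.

0.628 ≤ PN ≤ 1.000

Let p₁ = 0.103, p₀ = 0.0383.
Under exogeneity alone the bounds on PN are max{0,(p₁−p₀)/p₁} ≤ PN ≤ min{1,(1−p₀)/p₁}.
  lower = (p₁ − p₀)/p₁ = 0.0647 / 0.103 ≈ 0.6282
  upper = min{1, (1 − p₀)/p₁} = 0.9617 / 0.103 ≈ 9.3369 → capped at 1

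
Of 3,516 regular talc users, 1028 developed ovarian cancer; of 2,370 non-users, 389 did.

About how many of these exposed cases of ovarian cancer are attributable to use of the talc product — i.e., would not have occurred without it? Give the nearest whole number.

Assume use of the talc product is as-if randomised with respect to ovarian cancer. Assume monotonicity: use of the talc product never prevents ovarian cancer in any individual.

about 451 cases

p₁ = P(outcome | exposed) = 1028/3516 = 0.29238
p₀ = P(outcome | unexposed) = 389/2370 = 0.16414
PN = (p₁ − p₀)/p₁ = (0.29238 − 0.16414) / 0.29238 ≈ 0.43862.
Attributable cases ≈ PN × (exposed cases) = 0.43862 × 1028 ≈ 450.90.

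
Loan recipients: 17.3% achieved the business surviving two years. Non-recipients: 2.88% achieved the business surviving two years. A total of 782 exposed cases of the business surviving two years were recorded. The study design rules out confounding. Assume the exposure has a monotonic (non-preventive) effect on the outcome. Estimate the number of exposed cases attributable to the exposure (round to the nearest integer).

p₁ = 0.173, p₀ = 0.0288.
PN = (p₁ − p₀)/p₁ = (0.173 − 0.0288) / 0.173 ≈ 0.83353.
Attributable cases ≈ PN × (exposed cases) = 0.83353 × 782 ≈ 651.82.

about 652 cases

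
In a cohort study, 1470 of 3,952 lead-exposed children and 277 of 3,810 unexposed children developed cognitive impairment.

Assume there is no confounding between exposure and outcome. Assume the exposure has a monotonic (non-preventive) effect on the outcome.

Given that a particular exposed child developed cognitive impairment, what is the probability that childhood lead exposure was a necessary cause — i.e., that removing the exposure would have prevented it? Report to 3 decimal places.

p₁ = P(outcome | exposed) = 1470/3952 = 0.37196
p₀ = P(outcome | unexposed) = 277/3810 = 0.072703
Under exogeneity and monotonicity, PN = (p₁ − p₀) / p₁.
PN = (0.37196 − 0.072703) / 0.37196 = 0.29926 / 0.37196 ≈ 0.8045

PN ≈ 0.805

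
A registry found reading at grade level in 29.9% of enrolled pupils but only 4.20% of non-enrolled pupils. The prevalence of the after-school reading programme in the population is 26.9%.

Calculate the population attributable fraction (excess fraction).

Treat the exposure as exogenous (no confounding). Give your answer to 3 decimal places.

p₁ = 0.299, p₀ = 0.042.
Overall risk P(Y=1) = π·p₁ + (1−π)·p₀ = 0.269×0.299 + 0.731×0.042 = 0.11113.
Under exogeneity, PAF = [P(Y=1) − p₀] / P(Y=1).
PAF = (0.11113 − 0.042) / 0.11113 ≈ 0.6221

PAF ≈ 0.622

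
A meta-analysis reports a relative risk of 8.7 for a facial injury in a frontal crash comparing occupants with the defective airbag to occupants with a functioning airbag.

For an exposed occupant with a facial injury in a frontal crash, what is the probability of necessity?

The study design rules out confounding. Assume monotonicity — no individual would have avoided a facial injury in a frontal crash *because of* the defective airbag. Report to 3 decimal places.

Under exogeneity and monotonicity, PN = (RR − 1) / RR = 1 − 1/RR.
PN = (8.7 − 1) / 8.7 = 7.7 / 8.7 ≈ 0.8851

PN ≈ 0.885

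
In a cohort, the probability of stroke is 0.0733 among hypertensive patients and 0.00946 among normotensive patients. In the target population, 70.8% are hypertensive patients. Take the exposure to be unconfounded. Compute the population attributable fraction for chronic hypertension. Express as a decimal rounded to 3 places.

Let p₁ = 0.0733, p₀ = 0.00946.
Overall risk P(Y=1) = π·p₁ + (1−π)·p₀ = 0.708×0.0733 + 0.292×0.00946 = 0.054659.
Under exogeneity, PAF = [P(Y=1) − p₀] / P(Y=1).
PAF = (0.054659 − 0.00946) / 0.054659 ≈ 0.8269

PAF ≈ 0.827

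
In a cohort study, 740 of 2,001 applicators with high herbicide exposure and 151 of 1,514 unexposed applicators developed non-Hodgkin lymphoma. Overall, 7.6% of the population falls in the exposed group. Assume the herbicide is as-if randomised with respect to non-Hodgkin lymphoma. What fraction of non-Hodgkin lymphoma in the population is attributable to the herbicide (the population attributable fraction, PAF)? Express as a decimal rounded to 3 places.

p₁ = P(outcome | exposed) = 740/2001 = 0.36982
p₀ = P(outcome | unexposed) = 151/1514 = 0.099736
Overall risk P(Y=1) = π·p₁ + (1−π)·p₀ = 0.076×0.36982 + 0.924×0.099736 = 0.12026.
Under exogeneity, PAF = [P(Y=1) − p₀] / P(Y=1).
PAF = (0.12026 − 0.099736) / 0.12026 ≈ 0.1707

PAF ≈ 0.171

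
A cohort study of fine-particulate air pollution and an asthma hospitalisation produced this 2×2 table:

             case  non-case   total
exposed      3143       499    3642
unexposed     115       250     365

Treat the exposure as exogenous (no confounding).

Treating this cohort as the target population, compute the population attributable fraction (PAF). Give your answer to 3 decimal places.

PAF ≈ 0.612

p₁ = P(outcome | exposed) = 3143/3642 = 0.86299
p₀ = P(outcome | unexposed) = 115/365 = 0.31507
Exposure prevalence π = 3642/4007 = 0.90891; overall risk P(Y=1) = 0.81308.
Under exogeneity, PAF = [P(Y=1) − p₀]/P(Y=1).
PAF = (0.81308 − 0.31507) / 0.81308 ≈ 0.6125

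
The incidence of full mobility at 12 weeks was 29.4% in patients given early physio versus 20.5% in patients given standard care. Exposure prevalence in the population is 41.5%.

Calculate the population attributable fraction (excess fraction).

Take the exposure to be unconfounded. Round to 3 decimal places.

p₁ = 0.294, p₀ = 0.205.
Overall risk P(Y=1) = π·p₁ + (1−π)·p₀ = 0.415×0.294 + 0.585×0.205 = 0.24193.
Under exogeneity, PAF = [P(Y=1) − p₀] / P(Y=1).
PAF = (0.24193 − 0.205) / 0.24193 ≈ 0.1527

PAF ≈ 0.153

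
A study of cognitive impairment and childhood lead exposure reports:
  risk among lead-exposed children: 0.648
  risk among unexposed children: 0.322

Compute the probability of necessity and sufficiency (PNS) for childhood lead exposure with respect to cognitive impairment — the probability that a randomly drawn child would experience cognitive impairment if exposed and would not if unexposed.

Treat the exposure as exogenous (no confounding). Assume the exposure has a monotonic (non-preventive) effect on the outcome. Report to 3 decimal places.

Let p₁ = 0.648, p₀ = 0.322.
Under exogeneity and monotonicity, PNS = p₁ − p₀.
PNS = 0.648 − 0.322 = 0.326

PNS ≈ 0.326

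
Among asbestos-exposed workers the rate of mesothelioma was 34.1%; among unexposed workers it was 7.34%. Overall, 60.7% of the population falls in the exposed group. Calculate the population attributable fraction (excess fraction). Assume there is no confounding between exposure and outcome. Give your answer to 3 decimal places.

p₁ = 0.341, p₀ = 0.0734.
Overall risk P(Y=1) = π·p₁ + (1−π)·p₀ = 0.607×0.341 + 0.393×0.0734 = 0.23583.
Under exogeneity, PAF = [P(Y=1) − p₀] / P(Y=1).
PAF = (0.23583 − 0.0734) / 0.23583 ≈ 0.6888

PAF ≈ 0.689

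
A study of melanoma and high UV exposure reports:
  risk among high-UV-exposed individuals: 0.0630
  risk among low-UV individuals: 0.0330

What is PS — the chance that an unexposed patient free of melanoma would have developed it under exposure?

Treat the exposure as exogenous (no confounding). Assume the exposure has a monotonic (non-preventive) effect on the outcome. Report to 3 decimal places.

Let p₁ = 0.063, p₀ = 0.033.
Under exogeneity and monotonicity, PS = (p₁ − p₀) / (1 − p₀).
PS = (0.063 − 0.033) / (1 − 0.033) = 0.03 / 0.967 ≈ 0.0310

PS ≈ 0.031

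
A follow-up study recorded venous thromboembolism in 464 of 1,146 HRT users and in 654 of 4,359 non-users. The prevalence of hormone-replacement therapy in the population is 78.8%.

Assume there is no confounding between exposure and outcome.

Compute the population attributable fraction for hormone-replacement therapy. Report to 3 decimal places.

p₁ = P(outcome | exposed) = 464/1146 = 0.40489
p₀ = P(outcome | unexposed) = 654/4359 = 0.15003
Overall risk P(Y=1) = π·p₁ + (1−π)·p₀ = 0.788×0.40489 + 0.212×0.15003 = 0.35086.
Under exogeneity, PAF = [P(Y=1) − p₀] / P(Y=1).
PAF = (0.35086 − 0.15003) / 0.35086 ≈ 0.5724

PAF ≈ 0.572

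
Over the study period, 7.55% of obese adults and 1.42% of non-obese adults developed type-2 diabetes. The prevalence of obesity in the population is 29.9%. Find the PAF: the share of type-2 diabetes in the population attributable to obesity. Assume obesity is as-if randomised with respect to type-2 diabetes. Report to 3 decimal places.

p₁ = 0.0755, p₀ = 0.0142.
Overall risk P(Y=1) = π·p₁ + (1−π)·p₀ = 0.299×0.0755 + 0.701×0.0142 = 0.032529.
Under exogeneity, PAF = [P(Y=1) − p₀] / P(Y=1).
PAF = (0.032529 − 0.0142) / 0.032529 ≈ 0.5635

PAF ≈ 0.563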